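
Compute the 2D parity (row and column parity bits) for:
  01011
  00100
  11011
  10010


Row parities: 1100
Column parities: 00110

Row P: 1100, Col P: 00110, Corner: 0


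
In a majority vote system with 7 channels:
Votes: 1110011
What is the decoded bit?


Ones: 5 out of 7
Threshold: 4

1 (5/7 voted 1)


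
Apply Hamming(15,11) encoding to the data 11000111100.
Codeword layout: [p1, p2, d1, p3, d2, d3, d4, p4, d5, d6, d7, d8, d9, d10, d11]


Parity bits: p1=0, p2=1, p3=1, p4=0

011110000111100


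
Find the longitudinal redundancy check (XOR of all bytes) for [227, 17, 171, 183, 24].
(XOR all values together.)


XOR chain: 227 ^ 17 ^ 171 ^ 183 ^ 24 = 246

246


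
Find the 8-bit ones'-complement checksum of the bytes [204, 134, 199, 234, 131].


Sum = 902 mod 256 = 134
Complement = 121

121


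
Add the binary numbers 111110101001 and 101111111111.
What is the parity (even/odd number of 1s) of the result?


111110101001 = 4009
101111111111 = 3071
Sum = 7080 = 1101110101000
1s count = 7

odd parity (7 ones in 1101110101000)


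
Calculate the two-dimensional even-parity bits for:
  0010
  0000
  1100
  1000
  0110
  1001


Row parities: 100100
Column parities: 1001

Row P: 100100, Col P: 1001, Corner: 0


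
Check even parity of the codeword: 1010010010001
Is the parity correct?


Number of 1s: 5

No, parity error (5 ones)


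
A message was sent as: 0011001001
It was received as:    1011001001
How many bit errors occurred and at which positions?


XOR: 1000000000

1 error(s) at position(s): 0


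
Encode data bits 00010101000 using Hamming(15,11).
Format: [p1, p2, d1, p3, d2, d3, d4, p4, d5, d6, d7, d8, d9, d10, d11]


Parity bits: p1=1, p2=0, p3=0, p4=0

100000100101000


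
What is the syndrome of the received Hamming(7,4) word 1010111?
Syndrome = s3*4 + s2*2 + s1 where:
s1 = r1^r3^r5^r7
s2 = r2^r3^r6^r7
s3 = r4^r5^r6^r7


s1=0, s2=1, s3=1

Syndrome = 6 (error at position 6)


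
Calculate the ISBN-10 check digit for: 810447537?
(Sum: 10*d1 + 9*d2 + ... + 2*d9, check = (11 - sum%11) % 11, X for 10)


Weighted sum: 219
219 mod 11 = 10

Check digit: 1


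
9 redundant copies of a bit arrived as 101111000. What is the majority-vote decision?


Ones: 5 out of 9
Threshold: 5

1 (5/9 voted 1)


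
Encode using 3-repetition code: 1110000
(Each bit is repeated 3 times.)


Each bit -> 3 copies

111111111000000000000


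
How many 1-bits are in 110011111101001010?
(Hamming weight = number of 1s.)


Counting 1s in 110011111101001010

11


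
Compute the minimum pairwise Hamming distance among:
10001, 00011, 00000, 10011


Comparing all pairs, minimum distance: 1
Can detect 0 errors, correct 0 errors

1


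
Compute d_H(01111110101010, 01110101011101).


XOR: 00001011110111
Count of 1s: 8

8


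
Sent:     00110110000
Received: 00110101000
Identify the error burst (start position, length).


XOR: 00000011000

Burst at position 6, length 2


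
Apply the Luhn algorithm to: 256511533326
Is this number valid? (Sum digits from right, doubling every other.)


Luhn sum = 43
43 mod 10 = 3

Invalid (Luhn sum mod 10 = 3)


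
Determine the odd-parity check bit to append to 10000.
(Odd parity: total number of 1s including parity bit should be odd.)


Number of 1s in data: 1
Parity bit: 0

0


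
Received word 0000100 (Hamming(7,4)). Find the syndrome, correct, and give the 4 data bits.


Syndrome = 5: error at position 5

Data: 0000 (corrected bit 5)


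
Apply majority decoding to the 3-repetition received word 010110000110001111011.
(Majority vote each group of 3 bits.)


Groups: 010, 110, 000, 110, 001, 111, 011
Majority votes: 0101011

0101011


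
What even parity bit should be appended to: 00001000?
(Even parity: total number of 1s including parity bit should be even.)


Number of 1s in data: 1
Parity bit: 1

1


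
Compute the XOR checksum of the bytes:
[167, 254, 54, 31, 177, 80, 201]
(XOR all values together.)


XOR chain: 167 ^ 254 ^ 54 ^ 31 ^ 177 ^ 80 ^ 201 = 88

88


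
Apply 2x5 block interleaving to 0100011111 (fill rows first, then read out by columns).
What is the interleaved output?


Matrix:
  01000
  11111
Read columns: 0111010101

0111010101


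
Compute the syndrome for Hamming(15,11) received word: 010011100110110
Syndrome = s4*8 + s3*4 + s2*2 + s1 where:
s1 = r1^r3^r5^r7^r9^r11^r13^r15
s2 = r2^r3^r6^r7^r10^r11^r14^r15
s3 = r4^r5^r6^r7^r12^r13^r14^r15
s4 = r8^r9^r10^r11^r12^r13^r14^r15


s1=0, s2=0, s3=1, s4=0

Syndrome = 4 (error at position 4)


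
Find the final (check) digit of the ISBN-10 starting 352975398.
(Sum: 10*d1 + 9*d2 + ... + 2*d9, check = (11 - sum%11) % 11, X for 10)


Weighted sum: 276
276 mod 11 = 1

Check digit: X


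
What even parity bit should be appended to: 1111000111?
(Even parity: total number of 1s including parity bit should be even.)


Number of 1s in data: 7
Parity bit: 1

1


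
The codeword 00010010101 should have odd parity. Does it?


Number of 1s: 4

No, parity error (4 ones)


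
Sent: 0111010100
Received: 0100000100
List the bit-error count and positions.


XOR: 0011010000

3 error(s) at position(s): 2, 3, 5


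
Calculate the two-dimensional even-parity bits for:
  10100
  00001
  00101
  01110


Row parities: 0101
Column parities: 11110

Row P: 0101, Col P: 11110, Corner: 0


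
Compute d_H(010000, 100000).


XOR: 110000
Count of 1s: 2

2


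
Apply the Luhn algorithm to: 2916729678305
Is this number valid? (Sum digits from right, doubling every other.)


Luhn sum = 60
60 mod 10 = 0

Valid (Luhn sum mod 10 = 0)


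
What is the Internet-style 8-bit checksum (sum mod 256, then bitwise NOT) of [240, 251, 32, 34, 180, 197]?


Sum = 934 mod 256 = 166
Complement = 89

89


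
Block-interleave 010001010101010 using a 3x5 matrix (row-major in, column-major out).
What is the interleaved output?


Matrix:
  01000
  10101
  01010
Read columns: 010101010001010

010101010001010


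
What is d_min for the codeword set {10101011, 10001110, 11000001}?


Comparing all pairs, minimum distance: 3
Can detect 2 errors, correct 1 errors

3


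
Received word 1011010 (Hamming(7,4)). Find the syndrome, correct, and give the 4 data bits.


Syndrome = 0: no error detected

Data: 1010 (no errors)


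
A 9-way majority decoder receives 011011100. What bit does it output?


Ones: 5 out of 9
Threshold: 5

1 (5/9 voted 1)


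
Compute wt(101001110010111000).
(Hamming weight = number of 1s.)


Counting 1s in 101001110010111000

9


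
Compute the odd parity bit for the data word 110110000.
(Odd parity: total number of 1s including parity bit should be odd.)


Number of 1s in data: 4
Parity bit: 1

1


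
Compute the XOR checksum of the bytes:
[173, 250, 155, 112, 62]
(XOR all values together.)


XOR chain: 173 ^ 250 ^ 155 ^ 112 ^ 62 = 130

130


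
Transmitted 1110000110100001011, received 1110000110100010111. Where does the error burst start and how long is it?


XOR: 0000000000000011100

Burst at position 14, length 3


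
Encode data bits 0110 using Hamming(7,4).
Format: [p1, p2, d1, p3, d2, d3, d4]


Parity bits: p1=1, p2=1, p3=0

1100110


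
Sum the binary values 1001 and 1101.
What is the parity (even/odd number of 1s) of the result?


1001 = 9
1101 = 13
Sum = 22 = 10110
1s count = 3

odd parity (3 ones in 10110)


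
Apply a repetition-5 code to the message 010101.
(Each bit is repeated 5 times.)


Each bit -> 5 copies

000001111100000111110000011111


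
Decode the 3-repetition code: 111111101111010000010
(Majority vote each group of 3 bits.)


Groups: 111, 111, 101, 111, 010, 000, 010
Majority votes: 1111000

1111000


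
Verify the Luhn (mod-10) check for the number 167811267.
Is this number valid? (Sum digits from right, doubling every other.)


Luhn sum = 33
33 mod 10 = 3

Invalid (Luhn sum mod 10 = 3)


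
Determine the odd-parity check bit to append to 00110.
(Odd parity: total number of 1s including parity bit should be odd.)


Number of 1s in data: 2
Parity bit: 1

1


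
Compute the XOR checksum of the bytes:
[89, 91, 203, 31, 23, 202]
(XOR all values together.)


XOR chain: 89 ^ 91 ^ 203 ^ 31 ^ 23 ^ 202 = 11

11


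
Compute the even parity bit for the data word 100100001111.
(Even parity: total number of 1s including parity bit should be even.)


Number of 1s in data: 6
Parity bit: 0

0


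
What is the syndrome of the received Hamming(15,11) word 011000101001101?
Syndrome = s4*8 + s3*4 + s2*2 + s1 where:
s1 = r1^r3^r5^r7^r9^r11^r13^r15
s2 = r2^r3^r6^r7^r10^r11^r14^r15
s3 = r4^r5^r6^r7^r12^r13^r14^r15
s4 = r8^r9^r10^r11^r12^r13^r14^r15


s1=1, s2=0, s3=0, s4=0

Syndrome = 1 (error at position 1)


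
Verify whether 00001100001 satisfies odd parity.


Number of 1s: 3

Yes, parity is correct (3 ones)


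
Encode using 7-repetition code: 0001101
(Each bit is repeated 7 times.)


Each bit -> 7 copies

0000000000000000000001111111111111100000001111111


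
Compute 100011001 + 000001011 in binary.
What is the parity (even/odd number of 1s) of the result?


100011001 = 281
000001011 = 11
Sum = 292 = 100100100
1s count = 3

odd parity (3 ones in 100100100)


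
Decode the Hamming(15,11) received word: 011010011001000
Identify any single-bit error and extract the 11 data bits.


Syndrome = 9: error at position 9

Data: 11000001000 (corrected bit 9)


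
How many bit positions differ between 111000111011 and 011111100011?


XOR: 100111011000
Count of 1s: 6

6


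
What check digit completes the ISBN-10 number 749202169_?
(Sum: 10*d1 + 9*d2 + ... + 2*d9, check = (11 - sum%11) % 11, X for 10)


Weighted sum: 242
242 mod 11 = 0

Check digit: 0


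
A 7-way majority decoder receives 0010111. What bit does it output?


Ones: 4 out of 7
Threshold: 4

1 (4/7 voted 1)


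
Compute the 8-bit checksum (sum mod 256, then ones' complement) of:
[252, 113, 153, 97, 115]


Sum = 730 mod 256 = 218
Complement = 37

37


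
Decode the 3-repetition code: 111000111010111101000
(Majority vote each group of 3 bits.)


Groups: 111, 000, 111, 010, 111, 101, 000
Majority votes: 1010110

1010110


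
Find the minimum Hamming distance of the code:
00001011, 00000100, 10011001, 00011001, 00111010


Comparing all pairs, minimum distance: 1
Can detect 0 errors, correct 0 errors

1


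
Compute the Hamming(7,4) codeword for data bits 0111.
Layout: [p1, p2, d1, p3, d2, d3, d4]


Parity bits: p1=0, p2=0, p3=1

0001111


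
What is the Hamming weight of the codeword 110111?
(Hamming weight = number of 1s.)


Counting 1s in 110111

5


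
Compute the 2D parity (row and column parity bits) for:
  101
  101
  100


Row parities: 001
Column parities: 100

Row P: 001, Col P: 100, Corner: 1


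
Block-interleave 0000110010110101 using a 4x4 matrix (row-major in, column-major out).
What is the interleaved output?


Matrix:
  0000
  1100
  1011
  0101
Read columns: 0110010100100011

0110010100100011


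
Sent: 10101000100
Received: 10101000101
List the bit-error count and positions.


XOR: 00000000001

1 error(s) at position(s): 10


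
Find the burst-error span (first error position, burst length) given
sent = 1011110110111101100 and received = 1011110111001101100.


XOR: 0000000001110000000

Burst at position 9, length 3


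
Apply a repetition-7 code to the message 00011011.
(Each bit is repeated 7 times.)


Each bit -> 7 copies

00000000000000000000011111111111111000000011111111111111


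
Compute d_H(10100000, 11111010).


XOR: 01011010
Count of 1s: 4

4


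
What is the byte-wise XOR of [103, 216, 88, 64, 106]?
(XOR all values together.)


XOR chain: 103 ^ 216 ^ 88 ^ 64 ^ 106 = 205

205


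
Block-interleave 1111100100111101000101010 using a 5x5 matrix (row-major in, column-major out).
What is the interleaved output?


Matrix:
  11111
  00100
  11110
  10001
  01010
Read columns: 1011010101111001010110010

1011010101111001010110010


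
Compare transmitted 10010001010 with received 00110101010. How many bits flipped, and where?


XOR: 10100100000

3 error(s) at position(s): 0, 2, 5


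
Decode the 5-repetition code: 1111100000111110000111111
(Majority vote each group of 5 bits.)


Groups: 11111, 00000, 11111, 00001, 11111
Majority votes: 10101

10101


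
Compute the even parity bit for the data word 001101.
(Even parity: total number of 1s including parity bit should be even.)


Number of 1s in data: 3
Parity bit: 1

1


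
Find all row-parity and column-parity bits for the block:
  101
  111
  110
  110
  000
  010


Row parities: 010001
Column parities: 000

Row P: 010001, Col P: 000, Corner: 0


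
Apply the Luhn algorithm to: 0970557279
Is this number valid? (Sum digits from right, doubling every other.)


Luhn sum = 41
41 mod 10 = 1

Invalid (Luhn sum mod 10 = 1)


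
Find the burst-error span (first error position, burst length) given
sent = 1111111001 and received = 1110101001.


XOR: 0001010000

Burst at position 3, length 3


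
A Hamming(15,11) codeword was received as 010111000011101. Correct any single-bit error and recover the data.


Syndrome = 0: no error detected

Data: 01100011101 (no errors)


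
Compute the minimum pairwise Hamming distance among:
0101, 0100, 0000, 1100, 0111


Comparing all pairs, minimum distance: 1
Can detect 0 errors, correct 0 errors

1


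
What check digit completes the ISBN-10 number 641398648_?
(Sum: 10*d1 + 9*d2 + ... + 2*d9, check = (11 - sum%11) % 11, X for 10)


Weighted sum: 271
271 mod 11 = 7

Check digit: 4


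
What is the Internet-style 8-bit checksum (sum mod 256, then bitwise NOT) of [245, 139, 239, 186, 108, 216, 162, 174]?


Sum = 1469 mod 256 = 189
Complement = 66

66


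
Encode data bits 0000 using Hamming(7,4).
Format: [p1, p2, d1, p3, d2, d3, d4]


Parity bits: p1=0, p2=0, p3=0

0000000


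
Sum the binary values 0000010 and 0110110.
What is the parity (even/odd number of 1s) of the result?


0000010 = 2
0110110 = 54
Sum = 56 = 111000
1s count = 3

odd parity (3 ones in 111000)


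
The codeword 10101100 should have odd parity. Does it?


Number of 1s: 4

No, parity error (4 ones)


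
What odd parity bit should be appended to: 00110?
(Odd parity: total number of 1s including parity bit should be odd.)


Number of 1s in data: 2
Parity bit: 1

1


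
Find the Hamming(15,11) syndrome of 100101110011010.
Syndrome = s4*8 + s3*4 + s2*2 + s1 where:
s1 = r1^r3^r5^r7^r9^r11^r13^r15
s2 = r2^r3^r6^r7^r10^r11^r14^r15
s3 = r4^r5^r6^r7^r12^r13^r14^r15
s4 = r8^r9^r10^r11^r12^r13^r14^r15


s1=1, s2=0, s3=1, s4=0

Syndrome = 5 (error at position 5)


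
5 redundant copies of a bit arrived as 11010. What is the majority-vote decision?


Ones: 3 out of 5
Threshold: 3

1 (3/5 voted 1)


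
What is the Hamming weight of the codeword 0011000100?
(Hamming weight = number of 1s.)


Counting 1s in 0011000100

3


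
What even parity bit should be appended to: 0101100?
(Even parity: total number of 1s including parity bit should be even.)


Number of 1s in data: 3
Parity bit: 1

1


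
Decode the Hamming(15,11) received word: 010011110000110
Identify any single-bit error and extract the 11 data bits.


Syndrome = 13: error at position 13

Data: 01110000010 (corrected bit 13)


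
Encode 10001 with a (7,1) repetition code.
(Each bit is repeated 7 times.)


Each bit -> 7 copies

11111110000000000000000000001111111


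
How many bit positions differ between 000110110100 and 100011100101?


XOR: 100101010001
Count of 1s: 5

5


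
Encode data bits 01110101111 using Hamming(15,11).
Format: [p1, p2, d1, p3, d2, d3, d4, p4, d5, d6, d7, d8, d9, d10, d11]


Parity bits: p1=0, p2=1, p3=1, p4=1

010111110101111


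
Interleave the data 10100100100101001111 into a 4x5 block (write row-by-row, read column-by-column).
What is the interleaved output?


Matrix:
  10100
  10010
  01010
  01111
Read columns: 11000011100101110001

11000011100101110001


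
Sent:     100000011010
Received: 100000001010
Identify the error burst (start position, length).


XOR: 000000010000

Burst at position 7, length 1


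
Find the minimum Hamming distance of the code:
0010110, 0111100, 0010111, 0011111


Comparing all pairs, minimum distance: 1
Can detect 0 errors, correct 0 errors

1


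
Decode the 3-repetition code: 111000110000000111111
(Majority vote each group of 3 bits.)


Groups: 111, 000, 110, 000, 000, 111, 111
Majority votes: 1010011

1010011


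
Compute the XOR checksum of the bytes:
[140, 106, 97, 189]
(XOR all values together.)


XOR chain: 140 ^ 106 ^ 97 ^ 189 = 58

58


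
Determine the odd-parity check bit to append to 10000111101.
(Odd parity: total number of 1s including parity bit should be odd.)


Number of 1s in data: 6
Parity bit: 1

1


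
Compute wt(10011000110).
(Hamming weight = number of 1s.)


Counting 1s in 10011000110

5


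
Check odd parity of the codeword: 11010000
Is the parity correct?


Number of 1s: 3

Yes, parity is correct (3 ones)


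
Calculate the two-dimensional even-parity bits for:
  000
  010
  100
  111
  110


Row parities: 01110
Column parities: 111

Row P: 01110, Col P: 111, Corner: 1


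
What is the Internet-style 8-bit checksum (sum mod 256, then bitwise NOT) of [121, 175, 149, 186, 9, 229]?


Sum = 869 mod 256 = 101
Complement = 154

154


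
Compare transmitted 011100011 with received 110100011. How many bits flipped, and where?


XOR: 101000000

2 error(s) at position(s): 0, 2


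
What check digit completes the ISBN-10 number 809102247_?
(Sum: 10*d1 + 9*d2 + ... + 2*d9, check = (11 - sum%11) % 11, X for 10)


Weighted sum: 203
203 mod 11 = 5

Check digit: 6


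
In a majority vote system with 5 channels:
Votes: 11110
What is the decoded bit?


Ones: 4 out of 5
Threshold: 3

1 (4/5 voted 1)


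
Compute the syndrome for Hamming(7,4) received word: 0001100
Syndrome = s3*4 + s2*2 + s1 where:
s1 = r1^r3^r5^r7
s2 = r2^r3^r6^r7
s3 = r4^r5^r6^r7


s1=1, s2=0, s3=0

Syndrome = 1 (error at position 1)


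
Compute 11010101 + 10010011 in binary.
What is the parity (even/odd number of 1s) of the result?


11010101 = 213
10010011 = 147
Sum = 360 = 101101000
1s count = 4

even parity (4 ones in 101101000)


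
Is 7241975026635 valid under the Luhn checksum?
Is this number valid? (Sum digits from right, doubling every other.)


Luhn sum = 58
58 mod 10 = 8

Invalid (Luhn sum mod 10 = 8)


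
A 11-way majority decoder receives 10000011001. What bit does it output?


Ones: 4 out of 11
Threshold: 6

0 (4/11 voted 1)


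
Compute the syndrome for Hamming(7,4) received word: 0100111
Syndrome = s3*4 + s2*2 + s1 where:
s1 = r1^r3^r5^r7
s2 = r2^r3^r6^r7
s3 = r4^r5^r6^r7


s1=0, s2=1, s3=1

Syndrome = 6 (error at position 6)


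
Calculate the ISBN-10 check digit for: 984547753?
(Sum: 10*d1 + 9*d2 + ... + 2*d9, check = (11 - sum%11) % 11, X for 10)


Weighted sum: 337
337 mod 11 = 7

Check digit: 4


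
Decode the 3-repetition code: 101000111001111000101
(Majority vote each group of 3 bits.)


Groups: 101, 000, 111, 001, 111, 000, 101
Majority votes: 1010101

1010101


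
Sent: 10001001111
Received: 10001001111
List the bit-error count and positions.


XOR: 00000000000

0 errors (received matches sent)


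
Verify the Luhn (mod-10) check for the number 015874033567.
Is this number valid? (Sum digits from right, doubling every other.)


Luhn sum = 43
43 mod 10 = 3

Invalid (Luhn sum mod 10 = 3)


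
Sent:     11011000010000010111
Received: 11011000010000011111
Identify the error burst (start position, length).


XOR: 00000000000000001000

Burst at position 16, length 1


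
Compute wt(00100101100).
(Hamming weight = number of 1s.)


Counting 1s in 00100101100

4


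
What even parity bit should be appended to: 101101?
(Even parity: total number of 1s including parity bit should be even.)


Number of 1s in data: 4
Parity bit: 0

0


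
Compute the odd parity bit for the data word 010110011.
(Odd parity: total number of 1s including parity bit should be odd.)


Number of 1s in data: 5
Parity bit: 0

0


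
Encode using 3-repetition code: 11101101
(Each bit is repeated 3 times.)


Each bit -> 3 copies

111111111000111111000111


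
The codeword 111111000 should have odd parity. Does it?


Number of 1s: 6

No, parity error (6 ones)


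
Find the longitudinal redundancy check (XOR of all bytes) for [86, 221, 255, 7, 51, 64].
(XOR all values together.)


XOR chain: 86 ^ 221 ^ 255 ^ 7 ^ 51 ^ 64 = 0

0


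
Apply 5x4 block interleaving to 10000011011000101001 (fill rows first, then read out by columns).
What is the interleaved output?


Matrix:
  1000
  0011
  0110
  0010
  1001
Read columns: 10001001000111001001

10001001000111001001


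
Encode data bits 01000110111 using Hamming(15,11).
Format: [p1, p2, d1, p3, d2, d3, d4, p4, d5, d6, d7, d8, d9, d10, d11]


Parity bits: p1=0, p2=0, p3=0, p4=1

000010010110111


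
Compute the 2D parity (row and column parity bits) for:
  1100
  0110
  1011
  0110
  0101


Row parities: 00100
Column parities: 0010

Row P: 00100, Col P: 0010, Corner: 1


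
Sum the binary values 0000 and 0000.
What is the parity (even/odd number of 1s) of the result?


0000 = 0
0000 = 0
Sum = 0 = 0
1s count = 0

even parity (0 ones in 0)


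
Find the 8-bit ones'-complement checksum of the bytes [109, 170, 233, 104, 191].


Sum = 807 mod 256 = 39
Complement = 216

216


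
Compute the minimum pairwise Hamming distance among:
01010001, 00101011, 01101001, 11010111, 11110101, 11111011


Comparing all pairs, minimum distance: 2
Can detect 1 errors, correct 0 errors

2


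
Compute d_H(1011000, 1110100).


XOR: 0101100
Count of 1s: 3

3


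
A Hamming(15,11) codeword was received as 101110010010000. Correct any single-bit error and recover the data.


Syndrome = 0: no error detected

Data: 11000010000 (no errors)


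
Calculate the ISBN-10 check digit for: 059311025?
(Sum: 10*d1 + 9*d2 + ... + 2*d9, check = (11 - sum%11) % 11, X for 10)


Weighted sum: 165
165 mod 11 = 0

Check digit: 0


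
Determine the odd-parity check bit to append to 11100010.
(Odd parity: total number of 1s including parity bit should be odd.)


Number of 1s in data: 4
Parity bit: 1

1


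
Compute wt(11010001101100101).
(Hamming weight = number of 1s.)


Counting 1s in 11010001101100101

9


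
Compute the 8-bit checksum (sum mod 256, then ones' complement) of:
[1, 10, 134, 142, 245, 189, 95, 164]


Sum = 980 mod 256 = 212
Complement = 43

43


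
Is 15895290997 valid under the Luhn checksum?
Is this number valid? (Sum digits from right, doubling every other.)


Luhn sum = 62
62 mod 10 = 2

Invalid (Luhn sum mod 10 = 2)


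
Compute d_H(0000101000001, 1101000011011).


XOR: 1101101011010
Count of 1s: 8

8


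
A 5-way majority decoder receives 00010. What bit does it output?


Ones: 1 out of 5
Threshold: 3

0 (1/5 voted 1)


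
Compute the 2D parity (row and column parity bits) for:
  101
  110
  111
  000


Row parities: 0010
Column parities: 100

Row P: 0010, Col P: 100, Corner: 1


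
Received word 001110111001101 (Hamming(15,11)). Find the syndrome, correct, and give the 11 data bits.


Syndrome = 10: error at position 10

Data: 11011101101 (corrected bit 10)


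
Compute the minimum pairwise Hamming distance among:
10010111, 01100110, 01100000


Comparing all pairs, minimum distance: 2
Can detect 1 errors, correct 0 errors

2


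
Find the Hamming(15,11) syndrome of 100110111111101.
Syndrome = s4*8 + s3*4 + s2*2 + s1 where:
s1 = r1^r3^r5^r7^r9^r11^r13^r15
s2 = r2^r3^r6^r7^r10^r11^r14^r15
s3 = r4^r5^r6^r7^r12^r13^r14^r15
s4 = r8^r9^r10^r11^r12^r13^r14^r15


s1=1, s2=0, s3=0, s4=1

Syndrome = 9 (error at position 9)


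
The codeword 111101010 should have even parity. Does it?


Number of 1s: 6

Yes, parity is correct (6 ones)


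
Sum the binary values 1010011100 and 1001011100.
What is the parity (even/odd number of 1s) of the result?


1010011100 = 668
1001011100 = 604
Sum = 1272 = 10011111000
1s count = 6

even parity (6 ones in 10011111000)


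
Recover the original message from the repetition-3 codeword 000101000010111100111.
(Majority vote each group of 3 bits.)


Groups: 000, 101, 000, 010, 111, 100, 111
Majority votes: 0100101

0100101


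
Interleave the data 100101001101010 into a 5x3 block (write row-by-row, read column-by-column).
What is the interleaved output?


Matrix:
  100
  101
  001
  101
  010
Read columns: 110100000101110

110100000101110


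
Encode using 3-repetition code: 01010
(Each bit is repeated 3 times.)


Each bit -> 3 copies

000111000111000


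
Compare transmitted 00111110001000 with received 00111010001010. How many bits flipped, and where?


XOR: 00000100000010

2 error(s) at position(s): 5, 12


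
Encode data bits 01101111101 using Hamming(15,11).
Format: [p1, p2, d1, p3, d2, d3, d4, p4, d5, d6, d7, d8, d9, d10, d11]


Parity bits: p1=1, p2=0, p3=1, p4=0

100111001111101


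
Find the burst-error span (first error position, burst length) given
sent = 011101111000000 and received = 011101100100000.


XOR: 000000011100000

Burst at position 7, length 3


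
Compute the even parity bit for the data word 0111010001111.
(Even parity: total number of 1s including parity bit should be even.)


Number of 1s in data: 8
Parity bit: 0

0


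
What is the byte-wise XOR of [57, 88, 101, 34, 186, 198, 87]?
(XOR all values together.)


XOR chain: 57 ^ 88 ^ 101 ^ 34 ^ 186 ^ 198 ^ 87 = 13

13


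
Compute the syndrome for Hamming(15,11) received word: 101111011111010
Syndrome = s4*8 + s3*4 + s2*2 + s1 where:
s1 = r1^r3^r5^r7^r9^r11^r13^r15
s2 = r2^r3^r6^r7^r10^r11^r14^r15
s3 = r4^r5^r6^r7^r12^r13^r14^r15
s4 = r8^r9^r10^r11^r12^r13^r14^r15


s1=1, s2=1, s3=1, s4=0

Syndrome = 7 (error at position 7)


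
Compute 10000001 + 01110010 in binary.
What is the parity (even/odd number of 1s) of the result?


10000001 = 129
01110010 = 114
Sum = 243 = 11110011
1s count = 6

even parity (6 ones in 11110011)


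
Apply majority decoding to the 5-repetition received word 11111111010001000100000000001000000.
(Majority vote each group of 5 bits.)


Groups: 11111, 11101, 00010, 00100, 00000, 00010, 00000
Majority votes: 1100000

1100000


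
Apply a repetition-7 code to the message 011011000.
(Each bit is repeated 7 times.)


Each bit -> 7 copies

000000011111111111111000000011111111111111000000000000000000000


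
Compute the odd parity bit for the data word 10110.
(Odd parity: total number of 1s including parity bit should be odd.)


Number of 1s in data: 3
Parity bit: 0

0


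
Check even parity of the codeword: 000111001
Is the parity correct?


Number of 1s: 4

Yes, parity is correct (4 ones)


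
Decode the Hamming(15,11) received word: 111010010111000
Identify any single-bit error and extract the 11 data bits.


Syndrome = 0: no error detected

Data: 11000111000 (no errors)


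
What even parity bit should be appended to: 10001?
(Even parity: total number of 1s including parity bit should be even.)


Number of 1s in data: 2
Parity bit: 0

0


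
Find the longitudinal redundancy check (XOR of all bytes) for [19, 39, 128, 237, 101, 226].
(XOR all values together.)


XOR chain: 19 ^ 39 ^ 128 ^ 237 ^ 101 ^ 226 = 222

222


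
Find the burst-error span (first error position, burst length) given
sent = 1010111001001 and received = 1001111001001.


XOR: 0011000000000

Burst at position 2, length 2


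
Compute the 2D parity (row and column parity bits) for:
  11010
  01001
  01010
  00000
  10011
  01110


Row parities: 100011
Column parities: 00100

Row P: 100011, Col P: 00100, Corner: 1


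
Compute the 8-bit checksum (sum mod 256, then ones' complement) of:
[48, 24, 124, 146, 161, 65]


Sum = 568 mod 256 = 56
Complement = 199

199


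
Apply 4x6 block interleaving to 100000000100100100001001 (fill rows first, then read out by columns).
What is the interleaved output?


Matrix:
  100000
  000100
  100100
  001001
Read columns: 101000000001011000000001

101000000001011000000001


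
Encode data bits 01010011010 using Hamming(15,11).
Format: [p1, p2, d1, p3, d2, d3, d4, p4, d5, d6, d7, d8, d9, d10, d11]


Parity bits: p1=1, p2=1, p3=0, p4=1

110010110011010


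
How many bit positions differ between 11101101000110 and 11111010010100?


XOR: 00010111010010
Count of 1s: 6

6


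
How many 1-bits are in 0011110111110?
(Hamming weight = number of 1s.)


Counting 1s in 0011110111110

9


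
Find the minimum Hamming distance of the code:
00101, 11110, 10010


Comparing all pairs, minimum distance: 2
Can detect 1 errors, correct 0 errors

2


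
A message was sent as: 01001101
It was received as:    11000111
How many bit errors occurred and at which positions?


XOR: 10001010

3 error(s) at position(s): 0, 4, 6


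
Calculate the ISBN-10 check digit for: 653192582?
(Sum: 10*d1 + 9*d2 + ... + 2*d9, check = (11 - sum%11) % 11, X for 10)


Weighted sum: 248
248 mod 11 = 6

Check digit: 5


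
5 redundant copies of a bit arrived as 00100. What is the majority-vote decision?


Ones: 1 out of 5
Threshold: 3

0 (1/5 voted 1)


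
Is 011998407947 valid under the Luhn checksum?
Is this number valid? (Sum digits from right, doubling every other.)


Luhn sum = 66
66 mod 10 = 6

Invalid (Luhn sum mod 10 = 6)


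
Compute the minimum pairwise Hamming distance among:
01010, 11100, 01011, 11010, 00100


Comparing all pairs, minimum distance: 1
Can detect 0 errors, correct 0 errors

1


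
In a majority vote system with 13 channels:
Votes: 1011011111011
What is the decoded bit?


Ones: 10 out of 13
Threshold: 7

1 (10/13 voted 1)


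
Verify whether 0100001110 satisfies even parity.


Number of 1s: 4

Yes, parity is correct (4 ones)


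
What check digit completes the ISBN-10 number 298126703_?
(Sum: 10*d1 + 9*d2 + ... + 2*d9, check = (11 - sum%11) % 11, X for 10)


Weighted sum: 248
248 mod 11 = 6

Check digit: 5


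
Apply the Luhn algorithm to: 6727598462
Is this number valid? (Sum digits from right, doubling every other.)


Luhn sum = 47
47 mod 10 = 7

Invalid (Luhn sum mod 10 = 7)


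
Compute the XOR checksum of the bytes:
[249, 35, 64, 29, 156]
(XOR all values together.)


XOR chain: 249 ^ 35 ^ 64 ^ 29 ^ 156 = 27

27


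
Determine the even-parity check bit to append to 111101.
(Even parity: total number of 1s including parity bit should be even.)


Number of 1s in data: 5
Parity bit: 1

1


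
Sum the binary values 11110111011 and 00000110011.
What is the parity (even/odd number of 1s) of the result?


11110111011 = 1979
00000110011 = 51
Sum = 2030 = 11111101110
1s count = 9

odd parity (9 ones in 11111101110)


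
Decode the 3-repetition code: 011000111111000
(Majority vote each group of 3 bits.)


Groups: 011, 000, 111, 111, 000
Majority votes: 10110

10110


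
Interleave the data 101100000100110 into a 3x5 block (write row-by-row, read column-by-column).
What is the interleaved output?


Matrix:
  10110
  00001
  00110
Read columns: 100000101101010

100000101101010


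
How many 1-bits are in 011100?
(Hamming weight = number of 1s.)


Counting 1s in 011100

3


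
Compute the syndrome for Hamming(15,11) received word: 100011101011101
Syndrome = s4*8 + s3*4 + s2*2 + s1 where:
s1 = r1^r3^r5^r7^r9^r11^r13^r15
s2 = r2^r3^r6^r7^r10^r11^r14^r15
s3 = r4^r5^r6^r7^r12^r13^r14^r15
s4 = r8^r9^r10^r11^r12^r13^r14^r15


s1=1, s2=0, s3=0, s4=1

Syndrome = 9 (error at position 9)


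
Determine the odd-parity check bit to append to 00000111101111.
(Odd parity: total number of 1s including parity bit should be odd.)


Number of 1s in data: 8
Parity bit: 1

1


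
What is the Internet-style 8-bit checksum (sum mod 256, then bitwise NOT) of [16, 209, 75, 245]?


Sum = 545 mod 256 = 33
Complement = 222

222


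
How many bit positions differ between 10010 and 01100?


XOR: 11110
Count of 1s: 4

4


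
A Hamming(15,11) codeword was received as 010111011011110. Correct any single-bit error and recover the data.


Syndrome = 0: no error detected

Data: 01101011110 (no errors)


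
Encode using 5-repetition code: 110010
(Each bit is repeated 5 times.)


Each bit -> 5 copies

111111111100000000001111100000


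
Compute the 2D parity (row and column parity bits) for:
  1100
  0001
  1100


Row parities: 010
Column parities: 0001

Row P: 010, Col P: 0001, Corner: 1


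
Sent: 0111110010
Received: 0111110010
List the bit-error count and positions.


XOR: 0000000000

0 errors (received matches sent)


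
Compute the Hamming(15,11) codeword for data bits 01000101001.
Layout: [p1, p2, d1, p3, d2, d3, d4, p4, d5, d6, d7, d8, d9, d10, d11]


Parity bits: p1=0, p2=0, p3=1, p4=1

000110010101001


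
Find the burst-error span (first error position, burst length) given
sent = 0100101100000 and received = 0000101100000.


XOR: 0100000000000

Burst at position 1, length 1


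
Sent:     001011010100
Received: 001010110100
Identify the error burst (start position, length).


XOR: 000001100000

Burst at position 5, length 2


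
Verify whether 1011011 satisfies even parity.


Number of 1s: 5

No, parity error (5 ones)


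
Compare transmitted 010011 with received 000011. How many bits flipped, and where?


XOR: 010000

1 error(s) at position(s): 1


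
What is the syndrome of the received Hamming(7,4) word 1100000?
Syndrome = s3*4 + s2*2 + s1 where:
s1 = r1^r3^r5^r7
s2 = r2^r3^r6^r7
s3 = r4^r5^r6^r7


s1=1, s2=1, s3=0

Syndrome = 3 (error at position 3)


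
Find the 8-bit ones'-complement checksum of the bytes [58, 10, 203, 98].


Sum = 369 mod 256 = 113
Complement = 142

142


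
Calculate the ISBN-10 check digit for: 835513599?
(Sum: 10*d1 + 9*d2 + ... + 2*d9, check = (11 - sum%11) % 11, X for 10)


Weighted sum: 268
268 mod 11 = 4

Check digit: 7


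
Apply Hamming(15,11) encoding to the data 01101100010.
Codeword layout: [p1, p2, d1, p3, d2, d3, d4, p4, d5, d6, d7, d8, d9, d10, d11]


Parity bits: p1=0, p2=1, p3=1, p4=1

010111011100010


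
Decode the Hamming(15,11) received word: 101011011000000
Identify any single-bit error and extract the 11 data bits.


Syndrome = 0: no error detected

Data: 11101000000 (no errors)


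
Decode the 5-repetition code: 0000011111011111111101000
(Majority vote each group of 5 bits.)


Groups: 00000, 11111, 01111, 11111, 01000
Majority votes: 01110

01110


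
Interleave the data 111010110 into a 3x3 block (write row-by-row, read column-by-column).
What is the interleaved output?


Matrix:
  111
  010
  110
Read columns: 101111100

101111100


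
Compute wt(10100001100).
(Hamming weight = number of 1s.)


Counting 1s in 10100001100

4


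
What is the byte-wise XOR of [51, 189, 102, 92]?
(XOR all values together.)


XOR chain: 51 ^ 189 ^ 102 ^ 92 = 180

180


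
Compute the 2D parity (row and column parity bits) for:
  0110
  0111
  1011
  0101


Row parities: 0110
Column parities: 1111

Row P: 0110, Col P: 1111, Corner: 0


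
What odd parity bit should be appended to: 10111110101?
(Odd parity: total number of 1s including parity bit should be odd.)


Number of 1s in data: 8
Parity bit: 1

1


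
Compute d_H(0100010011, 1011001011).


XOR: 1111011000
Count of 1s: 6

6


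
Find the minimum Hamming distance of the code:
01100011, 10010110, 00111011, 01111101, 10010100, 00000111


Comparing all pairs, minimum distance: 1
Can detect 0 errors, correct 0 errors

1


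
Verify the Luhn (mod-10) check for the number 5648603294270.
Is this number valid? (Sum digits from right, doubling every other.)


Luhn sum = 56
56 mod 10 = 6

Invalid (Luhn sum mod 10 = 6)


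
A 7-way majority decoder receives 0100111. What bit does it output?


Ones: 4 out of 7
Threshold: 4

1 (4/7 voted 1)


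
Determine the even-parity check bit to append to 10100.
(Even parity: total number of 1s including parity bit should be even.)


Number of 1s in data: 2
Parity bit: 0

0


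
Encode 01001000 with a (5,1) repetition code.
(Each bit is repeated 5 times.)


Each bit -> 5 copies

0000011111000000000011111000000000000000


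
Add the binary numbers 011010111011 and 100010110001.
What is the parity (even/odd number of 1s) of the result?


011010111011 = 1723
100010110001 = 2225
Sum = 3948 = 111101101100
1s count = 8

even parity (8 ones in 111101101100)


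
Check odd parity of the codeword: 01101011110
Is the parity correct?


Number of 1s: 7

Yes, parity is correct (7 ones)


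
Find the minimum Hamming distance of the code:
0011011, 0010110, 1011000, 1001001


Comparing all pairs, minimum distance: 2
Can detect 1 errors, correct 0 errors

2


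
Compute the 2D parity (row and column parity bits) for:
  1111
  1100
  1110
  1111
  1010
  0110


Row parities: 001000
Column parities: 1110

Row P: 001000, Col P: 1110, Corner: 1


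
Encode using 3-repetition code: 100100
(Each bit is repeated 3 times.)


Each bit -> 3 copies

111000000111000000


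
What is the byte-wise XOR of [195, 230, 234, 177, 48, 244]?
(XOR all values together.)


XOR chain: 195 ^ 230 ^ 234 ^ 177 ^ 48 ^ 244 = 186

186


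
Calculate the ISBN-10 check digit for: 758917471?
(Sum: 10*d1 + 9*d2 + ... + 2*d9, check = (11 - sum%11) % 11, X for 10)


Weighted sum: 322
322 mod 11 = 3

Check digit: 8


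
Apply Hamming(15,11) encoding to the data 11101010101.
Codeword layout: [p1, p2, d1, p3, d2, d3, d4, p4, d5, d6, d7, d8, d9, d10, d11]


Parity bits: p1=0, p2=0, p3=0, p4=0

001011001010101


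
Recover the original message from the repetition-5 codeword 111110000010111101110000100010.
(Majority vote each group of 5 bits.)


Groups: 11111, 00000, 10111, 10111, 00001, 00010
Majority votes: 101100

101100


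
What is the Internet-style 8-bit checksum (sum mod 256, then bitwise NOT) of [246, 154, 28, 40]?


Sum = 468 mod 256 = 212
Complement = 43

43


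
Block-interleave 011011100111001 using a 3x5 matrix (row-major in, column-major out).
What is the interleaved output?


Matrix:
  01101
  11001
  11001
Read columns: 011111100000111

011111100000111


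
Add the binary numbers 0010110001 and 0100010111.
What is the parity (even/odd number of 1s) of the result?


0010110001 = 177
0100010111 = 279
Sum = 456 = 111001000
1s count = 4

even parity (4 ones in 111001000)


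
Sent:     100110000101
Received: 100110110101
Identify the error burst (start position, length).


XOR: 000000110000

Burst at position 6, length 2


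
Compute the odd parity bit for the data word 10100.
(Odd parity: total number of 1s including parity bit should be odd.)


Number of 1s in data: 2
Parity bit: 1

1


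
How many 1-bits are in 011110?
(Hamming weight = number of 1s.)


Counting 1s in 011110

4


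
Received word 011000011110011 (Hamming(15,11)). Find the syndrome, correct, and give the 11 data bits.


Syndrome = 0: no error detected

Data: 10001110011 (no errors)
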